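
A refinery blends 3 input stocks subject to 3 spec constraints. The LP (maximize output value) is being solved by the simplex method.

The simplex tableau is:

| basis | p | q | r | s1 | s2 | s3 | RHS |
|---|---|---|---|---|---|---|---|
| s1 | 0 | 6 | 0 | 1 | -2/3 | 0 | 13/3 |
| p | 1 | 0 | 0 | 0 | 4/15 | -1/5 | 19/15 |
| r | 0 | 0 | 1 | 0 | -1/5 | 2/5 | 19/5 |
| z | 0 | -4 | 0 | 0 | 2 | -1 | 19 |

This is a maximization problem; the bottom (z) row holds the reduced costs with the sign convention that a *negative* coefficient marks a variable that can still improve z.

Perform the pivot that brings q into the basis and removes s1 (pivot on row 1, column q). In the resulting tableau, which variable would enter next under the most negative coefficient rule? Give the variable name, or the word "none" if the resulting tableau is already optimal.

Pivot element 6. New z-row = old z-row − (-4)·(row 1/6).
Updated z-row coefficients: p: 0, q: 0, r: 0, s1: 2/3, s2: 14/9, s3: -1.
The most negative is -1 in column s3, so s3 would enter next.

s3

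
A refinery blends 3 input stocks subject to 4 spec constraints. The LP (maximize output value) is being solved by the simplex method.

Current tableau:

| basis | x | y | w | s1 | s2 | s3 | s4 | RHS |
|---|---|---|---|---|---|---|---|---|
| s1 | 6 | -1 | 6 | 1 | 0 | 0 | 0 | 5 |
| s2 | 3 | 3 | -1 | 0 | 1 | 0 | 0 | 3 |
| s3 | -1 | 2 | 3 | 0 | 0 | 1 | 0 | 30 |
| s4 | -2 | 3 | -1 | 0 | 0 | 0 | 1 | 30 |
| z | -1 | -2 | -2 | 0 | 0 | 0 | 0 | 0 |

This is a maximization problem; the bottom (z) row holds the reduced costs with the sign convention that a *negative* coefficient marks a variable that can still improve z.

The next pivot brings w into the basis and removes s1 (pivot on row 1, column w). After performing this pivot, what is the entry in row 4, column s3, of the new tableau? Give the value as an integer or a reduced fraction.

0

Pivot element is row 1, column w: 6.
Normalize row 1: new (row 1, s3) = 0/6 = 0.
row 4 ← row 4 − (-1)·(new row 1): 0 − (-1)·0 = 0.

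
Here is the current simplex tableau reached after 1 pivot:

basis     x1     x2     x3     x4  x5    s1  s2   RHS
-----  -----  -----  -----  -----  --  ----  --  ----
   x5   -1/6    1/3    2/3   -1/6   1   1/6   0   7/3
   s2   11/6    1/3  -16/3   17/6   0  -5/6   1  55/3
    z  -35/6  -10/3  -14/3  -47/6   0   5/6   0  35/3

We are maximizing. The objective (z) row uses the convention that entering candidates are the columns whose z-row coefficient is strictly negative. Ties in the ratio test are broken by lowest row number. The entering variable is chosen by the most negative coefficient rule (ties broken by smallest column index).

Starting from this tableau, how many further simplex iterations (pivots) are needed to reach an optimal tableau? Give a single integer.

pivot: x4 in, s2 out → z = 1060/17
pivot: x3 in, x5 out → z = 250
pivot: x1 in, x4 out → z = 546
No improving column remains; optimal.

3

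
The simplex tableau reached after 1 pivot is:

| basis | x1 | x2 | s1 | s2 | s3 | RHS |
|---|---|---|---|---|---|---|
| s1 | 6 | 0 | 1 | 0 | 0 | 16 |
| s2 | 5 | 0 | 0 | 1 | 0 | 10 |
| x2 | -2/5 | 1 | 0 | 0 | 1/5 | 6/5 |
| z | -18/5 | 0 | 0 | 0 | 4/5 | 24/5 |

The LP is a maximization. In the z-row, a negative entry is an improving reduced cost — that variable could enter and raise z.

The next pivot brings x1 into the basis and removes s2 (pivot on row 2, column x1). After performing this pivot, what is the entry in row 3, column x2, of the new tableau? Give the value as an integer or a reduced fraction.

1

Pivot element is row 2, column x1: 5.
Normalize row 2: new (row 2, x2) = 0/5 = 0.
row 3 ← row 3 − (-2/5)·(new row 2): 1 − (-2/5)·0 = 1.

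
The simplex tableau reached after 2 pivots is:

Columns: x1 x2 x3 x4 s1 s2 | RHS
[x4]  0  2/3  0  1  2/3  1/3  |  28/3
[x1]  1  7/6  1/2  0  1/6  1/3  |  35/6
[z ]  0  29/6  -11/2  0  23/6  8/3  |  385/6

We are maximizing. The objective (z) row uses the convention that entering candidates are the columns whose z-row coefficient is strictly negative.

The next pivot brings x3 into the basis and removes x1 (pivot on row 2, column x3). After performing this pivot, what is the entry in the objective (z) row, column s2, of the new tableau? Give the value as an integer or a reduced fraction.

19/3

Pivot element is row 2, column x3: 1/2.
Normalize row 2: new (row 2, s2) = (1/3)/(1/2) = 2/3.
z-row ← z-row − (-11/2)·(new row 2): 8/3 − (-11/2)·(2/3) = 19/3.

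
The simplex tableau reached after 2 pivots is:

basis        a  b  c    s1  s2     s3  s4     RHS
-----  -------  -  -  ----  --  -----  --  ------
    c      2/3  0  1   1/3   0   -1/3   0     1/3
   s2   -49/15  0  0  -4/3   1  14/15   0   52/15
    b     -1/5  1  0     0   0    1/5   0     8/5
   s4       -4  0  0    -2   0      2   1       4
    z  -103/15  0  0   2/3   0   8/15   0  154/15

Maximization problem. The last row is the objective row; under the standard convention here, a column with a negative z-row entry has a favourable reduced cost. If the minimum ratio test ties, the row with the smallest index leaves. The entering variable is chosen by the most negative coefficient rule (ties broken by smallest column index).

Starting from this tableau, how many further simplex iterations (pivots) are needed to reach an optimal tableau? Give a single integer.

pivot: a in, c out → z = 137/10
pivot: s3 in, b out → z = 63
No improving column remains; optimal.

2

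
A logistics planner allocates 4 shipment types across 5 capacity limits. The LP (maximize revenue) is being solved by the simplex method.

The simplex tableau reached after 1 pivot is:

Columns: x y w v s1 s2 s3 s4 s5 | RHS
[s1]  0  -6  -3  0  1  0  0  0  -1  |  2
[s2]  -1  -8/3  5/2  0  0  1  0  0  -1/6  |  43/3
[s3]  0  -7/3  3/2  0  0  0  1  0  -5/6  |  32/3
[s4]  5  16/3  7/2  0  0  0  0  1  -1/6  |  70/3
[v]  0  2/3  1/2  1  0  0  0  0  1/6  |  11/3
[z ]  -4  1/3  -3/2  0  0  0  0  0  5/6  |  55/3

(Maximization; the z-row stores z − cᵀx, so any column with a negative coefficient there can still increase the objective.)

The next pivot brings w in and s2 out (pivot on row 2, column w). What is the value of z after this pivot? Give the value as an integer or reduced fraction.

Minimum ratio for w: (43/3)/(5/2) = 86/15.
z changes by −(z-row coeff of w)·ratio = −(-3/2)·(86/15) = 43/5.
New z = 55/3 + (43/5) = 404/15.

404/15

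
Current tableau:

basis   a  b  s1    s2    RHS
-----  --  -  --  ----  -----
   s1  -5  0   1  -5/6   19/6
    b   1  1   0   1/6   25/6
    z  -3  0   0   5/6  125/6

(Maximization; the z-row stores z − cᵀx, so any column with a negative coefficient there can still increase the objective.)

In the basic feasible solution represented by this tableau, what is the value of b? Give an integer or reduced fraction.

b is basic (row 2); its value is the RHS of that row: 25/6.

25/6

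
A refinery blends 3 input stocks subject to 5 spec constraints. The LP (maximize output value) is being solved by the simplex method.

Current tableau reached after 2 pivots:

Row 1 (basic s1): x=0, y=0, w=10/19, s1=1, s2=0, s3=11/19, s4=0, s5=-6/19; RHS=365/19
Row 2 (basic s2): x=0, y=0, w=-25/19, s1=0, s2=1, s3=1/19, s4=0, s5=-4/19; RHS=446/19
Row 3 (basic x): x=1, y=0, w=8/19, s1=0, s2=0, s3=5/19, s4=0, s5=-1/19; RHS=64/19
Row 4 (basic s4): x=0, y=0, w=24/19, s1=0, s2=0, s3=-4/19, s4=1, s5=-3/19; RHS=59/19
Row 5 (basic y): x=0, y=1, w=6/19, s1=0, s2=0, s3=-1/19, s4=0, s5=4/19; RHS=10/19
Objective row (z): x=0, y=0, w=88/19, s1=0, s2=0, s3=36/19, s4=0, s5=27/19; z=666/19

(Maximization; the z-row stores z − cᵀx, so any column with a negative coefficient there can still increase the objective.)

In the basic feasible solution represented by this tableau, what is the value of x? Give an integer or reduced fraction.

64/19

x is basic (row 3); its value is the RHS of that row: 64/19.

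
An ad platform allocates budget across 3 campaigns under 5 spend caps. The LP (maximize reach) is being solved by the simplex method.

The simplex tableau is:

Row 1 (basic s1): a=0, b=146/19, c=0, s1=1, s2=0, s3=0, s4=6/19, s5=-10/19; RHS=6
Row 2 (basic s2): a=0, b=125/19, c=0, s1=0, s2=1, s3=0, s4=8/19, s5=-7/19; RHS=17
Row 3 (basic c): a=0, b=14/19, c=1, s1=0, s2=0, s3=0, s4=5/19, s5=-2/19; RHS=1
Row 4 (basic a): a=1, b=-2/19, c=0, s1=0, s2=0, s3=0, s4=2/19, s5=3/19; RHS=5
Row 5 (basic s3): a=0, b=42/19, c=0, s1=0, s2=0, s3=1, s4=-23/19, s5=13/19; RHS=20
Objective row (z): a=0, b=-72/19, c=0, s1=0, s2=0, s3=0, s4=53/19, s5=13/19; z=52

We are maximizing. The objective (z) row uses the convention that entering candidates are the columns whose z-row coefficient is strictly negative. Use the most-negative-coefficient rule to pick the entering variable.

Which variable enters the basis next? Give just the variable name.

b

Objective-row coefficients: a: 0, b: -72/19, c: 0, s1: 0, s2: 0, s3: 0, s4: 53/19, s5: 13/19.
The most negative is -72/19 in column b, so b enters.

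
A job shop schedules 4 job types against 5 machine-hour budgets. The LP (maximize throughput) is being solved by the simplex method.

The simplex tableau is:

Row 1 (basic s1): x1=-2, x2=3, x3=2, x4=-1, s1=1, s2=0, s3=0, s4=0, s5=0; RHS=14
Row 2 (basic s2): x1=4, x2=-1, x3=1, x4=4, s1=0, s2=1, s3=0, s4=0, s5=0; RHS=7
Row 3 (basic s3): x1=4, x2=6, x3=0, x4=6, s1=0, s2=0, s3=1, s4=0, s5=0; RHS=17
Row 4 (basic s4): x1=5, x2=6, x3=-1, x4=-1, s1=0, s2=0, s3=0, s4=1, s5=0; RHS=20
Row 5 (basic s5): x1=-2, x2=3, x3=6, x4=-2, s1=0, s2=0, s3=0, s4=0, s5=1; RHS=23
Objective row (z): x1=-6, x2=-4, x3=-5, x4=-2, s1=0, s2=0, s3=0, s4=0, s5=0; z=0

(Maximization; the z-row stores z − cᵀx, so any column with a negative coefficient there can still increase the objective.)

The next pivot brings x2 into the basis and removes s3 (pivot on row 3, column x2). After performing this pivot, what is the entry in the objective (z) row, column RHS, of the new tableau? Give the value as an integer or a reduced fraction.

34/3

Pivot element is row 3, column x2: 6.
Normalize row 3: new (row 3, RHS) = 17/6 = 17/6.
z-row ← z-row − (-4)·(new row 3): 0 − (-4)·(17/6) = 34/3.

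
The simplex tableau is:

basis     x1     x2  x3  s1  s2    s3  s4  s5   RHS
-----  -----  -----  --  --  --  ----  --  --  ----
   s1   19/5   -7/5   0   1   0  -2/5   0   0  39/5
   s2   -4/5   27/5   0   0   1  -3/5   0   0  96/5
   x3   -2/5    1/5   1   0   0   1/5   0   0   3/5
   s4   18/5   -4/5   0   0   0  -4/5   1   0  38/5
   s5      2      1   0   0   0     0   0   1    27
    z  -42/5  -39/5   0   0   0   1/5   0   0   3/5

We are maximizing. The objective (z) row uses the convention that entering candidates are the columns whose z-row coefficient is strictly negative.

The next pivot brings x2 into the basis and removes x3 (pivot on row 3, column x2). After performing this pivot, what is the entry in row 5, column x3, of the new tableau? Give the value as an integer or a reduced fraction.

-5

Pivot element is row 3, column x2: 1/5.
Normalize row 3: new (row 3, x3) = 1/(1/5) = 5.
row 5 ← row 5 − 1·(new row 3): 0 − 1·5 = -5.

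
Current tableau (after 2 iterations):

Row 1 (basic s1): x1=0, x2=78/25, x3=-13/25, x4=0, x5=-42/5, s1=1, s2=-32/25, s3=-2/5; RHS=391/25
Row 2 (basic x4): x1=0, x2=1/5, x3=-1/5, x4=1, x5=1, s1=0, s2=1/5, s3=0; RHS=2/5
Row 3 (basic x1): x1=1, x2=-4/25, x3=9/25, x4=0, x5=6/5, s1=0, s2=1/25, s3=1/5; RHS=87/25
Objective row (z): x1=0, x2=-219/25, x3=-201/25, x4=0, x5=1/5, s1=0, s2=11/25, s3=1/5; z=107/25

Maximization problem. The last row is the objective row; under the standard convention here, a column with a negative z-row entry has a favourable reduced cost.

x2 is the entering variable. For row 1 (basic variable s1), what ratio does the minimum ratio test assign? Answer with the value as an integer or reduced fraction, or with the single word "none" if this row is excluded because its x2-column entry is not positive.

Ratio = RHS / (x2 entry) = (391/25) / (78/25) = 391/78.

391/78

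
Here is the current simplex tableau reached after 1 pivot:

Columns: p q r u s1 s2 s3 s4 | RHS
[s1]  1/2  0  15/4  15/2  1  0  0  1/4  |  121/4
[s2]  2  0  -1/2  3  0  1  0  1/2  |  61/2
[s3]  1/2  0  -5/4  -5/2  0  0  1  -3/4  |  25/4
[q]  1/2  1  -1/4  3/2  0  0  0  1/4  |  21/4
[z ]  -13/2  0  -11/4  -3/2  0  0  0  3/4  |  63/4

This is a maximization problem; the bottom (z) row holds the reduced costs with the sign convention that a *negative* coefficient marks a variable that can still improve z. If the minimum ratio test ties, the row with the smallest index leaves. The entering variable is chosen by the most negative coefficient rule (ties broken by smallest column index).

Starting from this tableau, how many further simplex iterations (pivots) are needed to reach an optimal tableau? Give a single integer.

2

pivot: p in, q out → z = 84
pivot: r in, s1 out → z = 243/2
No improving column remains; optimal.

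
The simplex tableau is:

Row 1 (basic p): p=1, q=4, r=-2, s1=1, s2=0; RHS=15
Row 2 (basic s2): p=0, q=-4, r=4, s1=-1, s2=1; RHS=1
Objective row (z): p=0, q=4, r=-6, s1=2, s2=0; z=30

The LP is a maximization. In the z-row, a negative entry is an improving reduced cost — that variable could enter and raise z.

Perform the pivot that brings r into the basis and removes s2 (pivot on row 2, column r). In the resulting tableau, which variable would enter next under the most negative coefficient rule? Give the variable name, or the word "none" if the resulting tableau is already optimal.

q

Pivot element 4. New z-row = old z-row − (-6)·(row 2/4).
Updated z-row coefficients: p: 0, q: -2, r: 0, s1: 1/2, s2: 3/2.
The most negative is -2 in column q, so q would enter next.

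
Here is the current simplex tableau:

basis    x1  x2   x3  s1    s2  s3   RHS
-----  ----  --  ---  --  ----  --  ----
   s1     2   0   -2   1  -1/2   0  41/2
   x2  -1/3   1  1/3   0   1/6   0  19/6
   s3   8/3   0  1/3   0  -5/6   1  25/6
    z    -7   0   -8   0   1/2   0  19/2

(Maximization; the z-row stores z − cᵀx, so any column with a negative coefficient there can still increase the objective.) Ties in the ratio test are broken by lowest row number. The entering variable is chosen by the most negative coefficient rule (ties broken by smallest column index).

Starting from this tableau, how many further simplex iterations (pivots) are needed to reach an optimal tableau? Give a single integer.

3

pivot: x3 in, x2 out → z = 171/2
pivot: x1 in, s3 out → z = 181/2
pivot: s2 in, x3 out → z = 120
No improving column remains; optimal.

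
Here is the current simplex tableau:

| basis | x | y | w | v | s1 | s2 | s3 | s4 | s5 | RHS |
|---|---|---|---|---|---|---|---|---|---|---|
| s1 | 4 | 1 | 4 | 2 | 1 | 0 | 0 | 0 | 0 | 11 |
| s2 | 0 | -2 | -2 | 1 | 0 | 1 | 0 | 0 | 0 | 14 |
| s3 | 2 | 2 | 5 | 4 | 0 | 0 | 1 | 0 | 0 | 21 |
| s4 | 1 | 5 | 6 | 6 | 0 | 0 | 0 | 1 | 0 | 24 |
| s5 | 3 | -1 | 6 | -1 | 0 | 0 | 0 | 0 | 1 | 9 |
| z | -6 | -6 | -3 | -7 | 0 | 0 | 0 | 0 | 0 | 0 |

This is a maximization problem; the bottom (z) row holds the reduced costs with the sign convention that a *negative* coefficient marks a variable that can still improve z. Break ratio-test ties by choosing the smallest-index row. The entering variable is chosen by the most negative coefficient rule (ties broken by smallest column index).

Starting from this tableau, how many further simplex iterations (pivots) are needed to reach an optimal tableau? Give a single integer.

3

pivot: v in, s4 out → z = 28
pivot: x in, s1 out → z = 703/22
pivot: y in, v out → z = 696/19
No improving column remains; optimal.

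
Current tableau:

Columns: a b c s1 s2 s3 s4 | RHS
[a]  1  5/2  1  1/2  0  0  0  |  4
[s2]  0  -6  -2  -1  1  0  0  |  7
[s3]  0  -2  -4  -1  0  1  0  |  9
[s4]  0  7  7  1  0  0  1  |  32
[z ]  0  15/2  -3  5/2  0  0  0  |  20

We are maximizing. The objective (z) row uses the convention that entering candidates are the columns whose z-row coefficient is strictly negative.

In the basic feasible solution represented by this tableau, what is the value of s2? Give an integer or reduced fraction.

7

s2 is basic (row 2); its value is the RHS of that row: 7.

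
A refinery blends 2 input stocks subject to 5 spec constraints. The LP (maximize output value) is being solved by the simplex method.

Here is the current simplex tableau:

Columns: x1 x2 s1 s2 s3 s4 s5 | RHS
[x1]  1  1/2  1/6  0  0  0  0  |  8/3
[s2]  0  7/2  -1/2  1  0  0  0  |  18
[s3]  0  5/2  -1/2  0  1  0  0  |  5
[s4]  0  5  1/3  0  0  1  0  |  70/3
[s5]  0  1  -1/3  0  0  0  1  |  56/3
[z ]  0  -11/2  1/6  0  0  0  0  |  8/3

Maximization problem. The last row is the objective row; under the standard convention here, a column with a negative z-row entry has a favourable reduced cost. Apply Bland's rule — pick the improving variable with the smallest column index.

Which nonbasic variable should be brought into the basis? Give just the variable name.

Objective-row coefficients: x1: 0, x2: -11/2, s1: 1/6, s2: 0, s3: 0, s4: 0, s5: 0.
Improving columns: x2. Bland's rule picks the smallest column index → x2.

x2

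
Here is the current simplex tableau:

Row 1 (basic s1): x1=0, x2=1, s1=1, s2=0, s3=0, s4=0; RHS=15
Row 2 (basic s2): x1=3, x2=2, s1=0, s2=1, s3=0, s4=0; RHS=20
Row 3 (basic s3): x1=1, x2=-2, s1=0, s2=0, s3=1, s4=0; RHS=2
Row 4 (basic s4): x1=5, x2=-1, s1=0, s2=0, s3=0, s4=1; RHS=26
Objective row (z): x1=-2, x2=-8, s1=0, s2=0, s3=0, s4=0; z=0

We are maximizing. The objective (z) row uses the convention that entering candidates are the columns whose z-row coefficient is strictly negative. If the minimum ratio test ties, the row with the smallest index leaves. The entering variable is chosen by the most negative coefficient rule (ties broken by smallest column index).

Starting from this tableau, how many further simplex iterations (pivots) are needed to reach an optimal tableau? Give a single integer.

pivot: x2 in, s2 out → z = 80
No improving column remains; optimal.

1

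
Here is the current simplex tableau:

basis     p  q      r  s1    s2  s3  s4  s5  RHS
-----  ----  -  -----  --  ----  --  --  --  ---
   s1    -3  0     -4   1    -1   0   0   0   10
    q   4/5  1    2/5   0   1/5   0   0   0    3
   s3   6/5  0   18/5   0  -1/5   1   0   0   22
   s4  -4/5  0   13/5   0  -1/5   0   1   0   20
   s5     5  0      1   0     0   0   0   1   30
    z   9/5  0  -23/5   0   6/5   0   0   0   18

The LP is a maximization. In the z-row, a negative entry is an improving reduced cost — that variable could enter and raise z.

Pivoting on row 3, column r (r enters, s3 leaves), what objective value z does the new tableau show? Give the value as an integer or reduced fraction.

Minimum ratio for r: 22/(18/5) = 55/9.
z changes by −(z-row coeff of r)·ratio = −(-23/5)·(55/9) = 253/9.
New z = 18 + (253/9) = 415/9.

415/9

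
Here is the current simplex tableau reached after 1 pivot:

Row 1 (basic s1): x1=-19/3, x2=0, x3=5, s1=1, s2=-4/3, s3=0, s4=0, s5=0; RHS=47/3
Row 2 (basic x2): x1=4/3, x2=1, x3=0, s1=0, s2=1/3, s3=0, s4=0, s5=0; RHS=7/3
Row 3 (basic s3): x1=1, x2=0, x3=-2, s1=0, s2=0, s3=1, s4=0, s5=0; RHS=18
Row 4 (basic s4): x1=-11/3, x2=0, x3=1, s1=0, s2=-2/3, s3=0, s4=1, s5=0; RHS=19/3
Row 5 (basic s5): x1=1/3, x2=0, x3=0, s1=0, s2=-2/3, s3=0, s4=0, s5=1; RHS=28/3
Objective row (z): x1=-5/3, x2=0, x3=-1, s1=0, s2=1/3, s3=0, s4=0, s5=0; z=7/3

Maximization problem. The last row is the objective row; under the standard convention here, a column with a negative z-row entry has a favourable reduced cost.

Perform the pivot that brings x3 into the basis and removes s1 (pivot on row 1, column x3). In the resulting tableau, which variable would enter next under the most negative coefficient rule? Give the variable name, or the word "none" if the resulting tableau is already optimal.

x1

Pivot element 5. New z-row = old z-row − (-1)·(row 1/5).
Updated z-row coefficients: x1: -44/15, x2: 0, x3: 0, s1: 1/5, s2: 1/15, s3: 0, s4: 0, s5: 0.
The most negative is -44/15 in column x1, so x1 would enter next.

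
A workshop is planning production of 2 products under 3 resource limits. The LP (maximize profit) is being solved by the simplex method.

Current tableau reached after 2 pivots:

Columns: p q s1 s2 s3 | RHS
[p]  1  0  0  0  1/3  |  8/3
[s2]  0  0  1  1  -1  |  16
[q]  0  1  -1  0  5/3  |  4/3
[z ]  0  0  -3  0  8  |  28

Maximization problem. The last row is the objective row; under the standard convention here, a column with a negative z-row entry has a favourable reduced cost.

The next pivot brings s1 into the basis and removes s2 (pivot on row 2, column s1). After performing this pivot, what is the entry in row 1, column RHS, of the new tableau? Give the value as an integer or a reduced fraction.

Pivot element is row 2, column s1: 1.
Normalize row 2: new (row 2, RHS) = 16/1 = 16.
row 1 ← row 1 − 0·(new row 2): 8/3 − 0·16 = 8/3.

8/3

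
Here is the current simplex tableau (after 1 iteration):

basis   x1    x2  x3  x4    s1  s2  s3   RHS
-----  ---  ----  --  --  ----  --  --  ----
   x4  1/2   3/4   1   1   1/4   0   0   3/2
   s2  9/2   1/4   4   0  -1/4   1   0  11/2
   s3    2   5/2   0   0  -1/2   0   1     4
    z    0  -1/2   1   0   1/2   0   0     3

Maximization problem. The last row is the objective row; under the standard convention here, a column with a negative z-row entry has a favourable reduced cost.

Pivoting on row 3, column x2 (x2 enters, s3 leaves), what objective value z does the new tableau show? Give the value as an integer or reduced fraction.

Minimum ratio for x2: 4/(5/2) = 8/5.
z changes by −(z-row coeff of x2)·ratio = −(-1/2)·(8/5) = 4/5.
New z = 3 + (4/5) = 19/5.

19/5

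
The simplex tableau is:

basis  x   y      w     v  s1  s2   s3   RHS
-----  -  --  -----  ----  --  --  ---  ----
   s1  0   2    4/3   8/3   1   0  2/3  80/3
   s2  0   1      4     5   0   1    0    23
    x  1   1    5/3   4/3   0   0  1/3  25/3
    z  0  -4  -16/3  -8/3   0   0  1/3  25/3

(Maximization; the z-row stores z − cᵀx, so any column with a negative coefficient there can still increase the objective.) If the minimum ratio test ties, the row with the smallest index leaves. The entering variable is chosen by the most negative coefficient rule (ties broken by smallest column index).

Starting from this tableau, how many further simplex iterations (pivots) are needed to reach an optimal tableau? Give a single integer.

2

pivot: w in, x out → z = 35
pivot: y in, w out → z = 125/3
No improving column remains; optimal.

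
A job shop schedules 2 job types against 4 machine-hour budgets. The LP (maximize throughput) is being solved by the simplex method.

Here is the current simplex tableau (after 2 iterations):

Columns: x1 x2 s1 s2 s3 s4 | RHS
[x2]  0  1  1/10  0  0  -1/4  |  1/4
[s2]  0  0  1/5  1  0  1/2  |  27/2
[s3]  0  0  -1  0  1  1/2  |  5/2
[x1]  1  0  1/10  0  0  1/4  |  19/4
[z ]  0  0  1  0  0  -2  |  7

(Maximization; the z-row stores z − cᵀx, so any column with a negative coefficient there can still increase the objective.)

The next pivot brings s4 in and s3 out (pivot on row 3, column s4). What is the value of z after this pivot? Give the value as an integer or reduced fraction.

Minimum ratio for s4: (5/2)/(1/2) = 5.
z changes by −(z-row coeff of s4)·ratio = −(-2)·5 = 10.
New z = 7 + 10 = 17.

17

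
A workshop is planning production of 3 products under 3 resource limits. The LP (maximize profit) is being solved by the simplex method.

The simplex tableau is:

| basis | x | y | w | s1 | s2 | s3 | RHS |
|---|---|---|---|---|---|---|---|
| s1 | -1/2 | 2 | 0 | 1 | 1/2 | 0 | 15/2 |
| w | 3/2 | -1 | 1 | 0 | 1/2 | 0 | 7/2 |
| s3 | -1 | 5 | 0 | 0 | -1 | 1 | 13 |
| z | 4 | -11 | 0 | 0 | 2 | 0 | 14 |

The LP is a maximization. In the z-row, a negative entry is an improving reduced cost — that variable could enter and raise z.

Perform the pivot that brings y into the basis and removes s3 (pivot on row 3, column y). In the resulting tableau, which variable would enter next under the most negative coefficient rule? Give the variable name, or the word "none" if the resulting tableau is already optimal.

Pivot element 5. New z-row = old z-row − (-11)·(row 3/5).
Updated z-row coefficients: x: 9/5, y: 0, w: 0, s1: 0, s2: -1/5, s3: 11/5.
The most negative is -1/5 in column s2, so s2 would enter next.

s2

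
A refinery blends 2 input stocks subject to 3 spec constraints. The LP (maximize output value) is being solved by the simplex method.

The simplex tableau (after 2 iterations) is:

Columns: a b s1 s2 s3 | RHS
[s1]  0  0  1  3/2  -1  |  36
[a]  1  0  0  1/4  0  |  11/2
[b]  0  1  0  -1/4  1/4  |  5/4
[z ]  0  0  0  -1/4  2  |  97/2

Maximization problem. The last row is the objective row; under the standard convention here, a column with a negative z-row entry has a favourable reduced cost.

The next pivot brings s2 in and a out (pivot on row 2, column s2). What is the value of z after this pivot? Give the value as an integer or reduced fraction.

Minimum ratio for s2: (11/2)/(1/4) = 22.
z changes by −(z-row coeff of s2)·ratio = −(-1/4)·22 = 11/2.
New z = 97/2 + (11/2) = 54.

54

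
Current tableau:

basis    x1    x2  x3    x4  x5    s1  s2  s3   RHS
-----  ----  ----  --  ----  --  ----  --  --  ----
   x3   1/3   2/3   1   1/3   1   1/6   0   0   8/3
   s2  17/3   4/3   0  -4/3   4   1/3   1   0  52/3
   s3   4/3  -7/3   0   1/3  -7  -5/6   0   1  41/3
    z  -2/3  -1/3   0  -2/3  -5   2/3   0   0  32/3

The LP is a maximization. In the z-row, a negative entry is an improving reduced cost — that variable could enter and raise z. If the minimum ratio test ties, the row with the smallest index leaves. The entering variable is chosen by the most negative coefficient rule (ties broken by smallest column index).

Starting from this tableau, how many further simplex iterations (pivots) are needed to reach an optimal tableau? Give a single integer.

1

pivot: x5 in, x3 out → z = 24
No improving column remains; optimal.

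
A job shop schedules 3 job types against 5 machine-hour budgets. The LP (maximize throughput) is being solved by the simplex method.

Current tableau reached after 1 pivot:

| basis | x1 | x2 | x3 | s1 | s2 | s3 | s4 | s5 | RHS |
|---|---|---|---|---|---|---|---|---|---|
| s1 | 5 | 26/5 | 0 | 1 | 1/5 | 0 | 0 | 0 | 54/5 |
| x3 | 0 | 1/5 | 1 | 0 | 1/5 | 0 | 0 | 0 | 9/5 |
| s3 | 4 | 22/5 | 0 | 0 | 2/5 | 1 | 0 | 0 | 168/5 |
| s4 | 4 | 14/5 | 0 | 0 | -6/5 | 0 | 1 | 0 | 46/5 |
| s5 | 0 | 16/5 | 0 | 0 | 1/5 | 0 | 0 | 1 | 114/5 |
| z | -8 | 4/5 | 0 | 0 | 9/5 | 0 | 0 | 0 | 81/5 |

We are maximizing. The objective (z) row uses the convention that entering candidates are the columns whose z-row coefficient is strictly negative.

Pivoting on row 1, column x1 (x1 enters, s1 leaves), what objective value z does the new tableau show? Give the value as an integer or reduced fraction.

Minimum ratio for x1: (54/5)/5 = 54/25.
z changes by −(z-row coeff of x1)·ratio = −(-8)·(54/25) = 432/25.
New z = 81/5 + (432/25) = 837/25.

837/25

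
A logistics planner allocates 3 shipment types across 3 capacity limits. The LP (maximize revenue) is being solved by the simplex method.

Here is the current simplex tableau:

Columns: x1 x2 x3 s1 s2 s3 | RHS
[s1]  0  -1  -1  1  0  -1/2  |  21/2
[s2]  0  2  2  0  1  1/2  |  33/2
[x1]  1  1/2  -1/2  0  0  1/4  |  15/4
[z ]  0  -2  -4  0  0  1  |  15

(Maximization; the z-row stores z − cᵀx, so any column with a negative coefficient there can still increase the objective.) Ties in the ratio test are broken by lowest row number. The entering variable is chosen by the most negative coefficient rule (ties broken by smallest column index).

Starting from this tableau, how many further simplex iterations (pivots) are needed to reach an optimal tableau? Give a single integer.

1

pivot: x3 in, s2 out → z = 48
No improving column remains; optimal.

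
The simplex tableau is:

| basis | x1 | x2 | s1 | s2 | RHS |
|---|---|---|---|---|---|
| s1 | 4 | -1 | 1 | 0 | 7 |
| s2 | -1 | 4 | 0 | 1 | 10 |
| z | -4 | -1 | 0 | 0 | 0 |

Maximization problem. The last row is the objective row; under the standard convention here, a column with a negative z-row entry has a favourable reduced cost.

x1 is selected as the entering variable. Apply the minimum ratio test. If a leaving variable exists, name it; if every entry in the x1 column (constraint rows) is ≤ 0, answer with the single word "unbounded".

Ratios: row 1 (s1): 7/4 = 7/4; row 2 (s2): entry -1 ≤ 0, skip.
Minimum ratio is in the s1 row, so s1 leaves.

s1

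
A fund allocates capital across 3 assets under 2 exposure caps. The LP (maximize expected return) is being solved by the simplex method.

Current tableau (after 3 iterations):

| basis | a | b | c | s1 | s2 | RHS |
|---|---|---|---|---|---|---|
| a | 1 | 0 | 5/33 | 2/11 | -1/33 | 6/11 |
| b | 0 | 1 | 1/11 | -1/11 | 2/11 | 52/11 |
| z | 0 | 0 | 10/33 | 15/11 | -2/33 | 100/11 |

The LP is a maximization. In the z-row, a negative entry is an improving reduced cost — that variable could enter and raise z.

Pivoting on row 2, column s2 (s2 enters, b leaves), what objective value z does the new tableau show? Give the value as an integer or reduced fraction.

Minimum ratio for s2: (52/11)/(2/11) = 26.
z changes by −(z-row coeff of s2)·ratio = −(-2/33)·26 = 52/33.
New z = 100/11 + (52/33) = 32/3.

32/3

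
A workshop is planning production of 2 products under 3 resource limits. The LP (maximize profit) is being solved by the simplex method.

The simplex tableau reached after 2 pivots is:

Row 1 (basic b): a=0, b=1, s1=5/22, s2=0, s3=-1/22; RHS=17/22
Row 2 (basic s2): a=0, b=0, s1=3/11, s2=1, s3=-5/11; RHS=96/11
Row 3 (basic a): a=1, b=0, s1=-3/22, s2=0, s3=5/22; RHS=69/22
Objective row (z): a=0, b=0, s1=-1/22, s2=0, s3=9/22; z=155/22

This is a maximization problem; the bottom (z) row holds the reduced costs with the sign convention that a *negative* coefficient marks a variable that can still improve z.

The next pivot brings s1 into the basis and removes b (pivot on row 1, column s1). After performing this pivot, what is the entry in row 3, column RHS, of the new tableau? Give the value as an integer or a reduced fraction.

18/5

Pivot element is row 1, column s1: 5/22.
Normalize row 1: new (row 1, RHS) = (17/22)/(5/22) = 17/5.
row 3 ← row 3 − (-3/22)·(new row 1): 69/22 − (-3/22)·(17/5) = 18/5.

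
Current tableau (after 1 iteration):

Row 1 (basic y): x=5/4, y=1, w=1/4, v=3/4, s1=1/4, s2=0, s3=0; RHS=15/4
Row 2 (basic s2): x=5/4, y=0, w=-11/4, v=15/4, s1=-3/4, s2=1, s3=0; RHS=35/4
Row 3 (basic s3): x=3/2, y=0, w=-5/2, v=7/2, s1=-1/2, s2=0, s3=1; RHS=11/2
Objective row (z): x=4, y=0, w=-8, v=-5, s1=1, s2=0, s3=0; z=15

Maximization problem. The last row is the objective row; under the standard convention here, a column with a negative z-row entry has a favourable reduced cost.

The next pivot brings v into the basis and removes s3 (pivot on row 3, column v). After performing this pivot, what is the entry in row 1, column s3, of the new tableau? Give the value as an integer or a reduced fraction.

-3/14

Pivot element is row 3, column v: 7/2.
Normalize row 3: new (row 3, s3) = 1/(7/2) = 2/7.
row 1 ← row 1 − (3/4)·(new row 3): 0 − (3/4)·(2/7) = -3/14.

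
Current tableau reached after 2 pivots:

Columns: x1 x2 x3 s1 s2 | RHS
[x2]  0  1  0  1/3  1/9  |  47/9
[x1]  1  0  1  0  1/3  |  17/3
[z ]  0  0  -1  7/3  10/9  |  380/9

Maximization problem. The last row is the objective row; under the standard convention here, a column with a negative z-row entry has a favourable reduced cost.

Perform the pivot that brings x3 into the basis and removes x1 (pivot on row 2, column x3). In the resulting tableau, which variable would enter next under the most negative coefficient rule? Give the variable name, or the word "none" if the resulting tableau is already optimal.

none

Pivot element 1. New z-row = old z-row − (-1)·(row 2/1).
Updated z-row coefficients: x1: 1, x2: 0, x3: 0, s1: 7/3, s2: 13/9.
No coefficient is strictly negative; the tableau after this pivot is optimal.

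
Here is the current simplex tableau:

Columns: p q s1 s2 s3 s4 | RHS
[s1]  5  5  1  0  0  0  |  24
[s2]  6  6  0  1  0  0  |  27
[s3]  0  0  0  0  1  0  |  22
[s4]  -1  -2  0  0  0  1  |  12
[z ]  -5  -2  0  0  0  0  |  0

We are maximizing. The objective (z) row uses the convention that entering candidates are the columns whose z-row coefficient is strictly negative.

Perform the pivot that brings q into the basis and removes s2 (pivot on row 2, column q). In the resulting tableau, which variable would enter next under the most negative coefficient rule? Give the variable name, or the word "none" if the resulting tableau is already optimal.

p

Pivot element 6. New z-row = old z-row − (-2)·(row 2/6).
Updated z-row coefficients: p: -3, q: 0, s1: 0, s2: 1/3, s3: 0, s4: 0.
The most negative is -3 in column p, so p would enter next.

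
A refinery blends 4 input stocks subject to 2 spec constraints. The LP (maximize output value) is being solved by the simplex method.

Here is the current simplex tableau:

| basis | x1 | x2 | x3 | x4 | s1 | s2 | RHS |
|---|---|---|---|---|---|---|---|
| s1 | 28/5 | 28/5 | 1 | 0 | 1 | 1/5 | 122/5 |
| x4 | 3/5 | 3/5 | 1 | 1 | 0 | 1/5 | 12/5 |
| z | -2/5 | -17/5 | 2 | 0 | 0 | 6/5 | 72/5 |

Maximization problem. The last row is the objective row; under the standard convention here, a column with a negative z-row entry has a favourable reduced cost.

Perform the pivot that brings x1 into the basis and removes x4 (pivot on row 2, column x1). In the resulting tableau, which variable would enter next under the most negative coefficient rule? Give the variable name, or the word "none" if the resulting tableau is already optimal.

Pivot element 3/5. New z-row = old z-row − (-2/5)·(row 2/(3/5)).
Updated z-row coefficients: x1: 0, x2: -3, x3: 8/3, x4: 2/3, s1: 0, s2: 4/3.
The most negative is -3 in column x2, so x2 would enter next.

x2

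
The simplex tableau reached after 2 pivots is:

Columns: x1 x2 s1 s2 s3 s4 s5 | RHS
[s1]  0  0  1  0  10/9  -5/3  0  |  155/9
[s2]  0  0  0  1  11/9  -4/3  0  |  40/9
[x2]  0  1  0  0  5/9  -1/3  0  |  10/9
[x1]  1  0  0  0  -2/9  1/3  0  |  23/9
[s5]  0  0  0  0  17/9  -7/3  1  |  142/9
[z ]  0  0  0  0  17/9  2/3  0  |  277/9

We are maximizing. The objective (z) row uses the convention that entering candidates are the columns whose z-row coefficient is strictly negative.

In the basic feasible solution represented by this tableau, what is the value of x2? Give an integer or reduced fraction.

x2 is basic (row 3); its value is the RHS of that row: 10/9.

10/9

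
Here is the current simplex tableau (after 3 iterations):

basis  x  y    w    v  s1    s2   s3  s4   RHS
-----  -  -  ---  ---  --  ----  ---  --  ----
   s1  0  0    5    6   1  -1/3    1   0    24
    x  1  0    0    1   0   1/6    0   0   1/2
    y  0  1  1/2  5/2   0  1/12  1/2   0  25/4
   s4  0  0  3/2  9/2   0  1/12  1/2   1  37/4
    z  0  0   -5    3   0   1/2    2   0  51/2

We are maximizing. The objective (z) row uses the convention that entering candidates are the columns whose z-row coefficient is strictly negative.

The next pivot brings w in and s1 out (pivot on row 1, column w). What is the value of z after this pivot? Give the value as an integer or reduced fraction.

Minimum ratio for w: 24/5 = 24/5.
z changes by −(z-row coeff of w)·ratio = −(-5)·(24/5) = 24.
New z = 51/2 + 24 = 99/2.

99/2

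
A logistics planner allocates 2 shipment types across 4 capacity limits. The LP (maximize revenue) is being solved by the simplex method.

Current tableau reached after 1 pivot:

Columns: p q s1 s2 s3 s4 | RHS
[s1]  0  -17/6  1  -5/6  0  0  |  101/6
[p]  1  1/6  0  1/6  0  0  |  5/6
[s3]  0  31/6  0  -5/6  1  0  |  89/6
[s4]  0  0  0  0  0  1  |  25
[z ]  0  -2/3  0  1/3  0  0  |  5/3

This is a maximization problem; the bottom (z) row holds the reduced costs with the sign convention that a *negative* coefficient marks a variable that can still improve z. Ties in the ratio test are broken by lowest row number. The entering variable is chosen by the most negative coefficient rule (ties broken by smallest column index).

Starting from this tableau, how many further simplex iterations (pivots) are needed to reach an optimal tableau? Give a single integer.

pivot: q in, s3 out → z = 111/31
No improving column remains; optimal.

1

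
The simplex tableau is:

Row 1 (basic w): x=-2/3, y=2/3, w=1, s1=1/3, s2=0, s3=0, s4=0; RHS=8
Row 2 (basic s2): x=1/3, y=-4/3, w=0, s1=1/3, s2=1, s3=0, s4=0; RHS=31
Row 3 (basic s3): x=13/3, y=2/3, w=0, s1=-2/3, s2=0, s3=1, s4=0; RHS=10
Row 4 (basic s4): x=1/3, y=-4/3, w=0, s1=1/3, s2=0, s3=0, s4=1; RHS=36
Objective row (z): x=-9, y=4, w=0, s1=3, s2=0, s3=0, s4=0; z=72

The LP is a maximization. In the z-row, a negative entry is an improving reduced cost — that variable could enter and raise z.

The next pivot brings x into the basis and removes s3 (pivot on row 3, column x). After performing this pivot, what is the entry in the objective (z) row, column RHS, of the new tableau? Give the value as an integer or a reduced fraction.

Pivot element is row 3, column x: 13/3.
Normalize row 3: new (row 3, RHS) = 10/(13/3) = 30/13.
z-row ← z-row − (-9)·(new row 3): 72 − (-9)·(30/13) = 1206/13.

1206/13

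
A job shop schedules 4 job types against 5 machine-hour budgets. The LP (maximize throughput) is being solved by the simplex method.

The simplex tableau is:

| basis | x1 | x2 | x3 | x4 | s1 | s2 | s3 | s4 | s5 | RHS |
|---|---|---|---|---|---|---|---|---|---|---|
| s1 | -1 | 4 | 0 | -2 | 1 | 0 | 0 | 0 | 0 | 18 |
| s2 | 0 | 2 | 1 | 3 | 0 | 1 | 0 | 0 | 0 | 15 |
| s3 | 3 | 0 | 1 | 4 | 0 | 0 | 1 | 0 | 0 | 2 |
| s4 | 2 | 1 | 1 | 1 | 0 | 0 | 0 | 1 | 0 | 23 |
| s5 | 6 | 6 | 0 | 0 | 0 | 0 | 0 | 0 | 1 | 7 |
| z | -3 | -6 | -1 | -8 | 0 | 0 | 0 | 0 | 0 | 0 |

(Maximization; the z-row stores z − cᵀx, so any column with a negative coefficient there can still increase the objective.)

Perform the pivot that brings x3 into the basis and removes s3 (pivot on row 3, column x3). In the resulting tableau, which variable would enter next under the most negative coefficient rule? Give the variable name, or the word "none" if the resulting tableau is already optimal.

Pivot element 1. New z-row = old z-row − (-1)·(row 3/1).
Updated z-row coefficients: x1: 0, x2: -6, x3: 0, x4: -4, s1: 0, s2: 0, s3: 1, s4: 0, s5: 0.
The most negative is -6 in column x2, so x2 would enter next.

x2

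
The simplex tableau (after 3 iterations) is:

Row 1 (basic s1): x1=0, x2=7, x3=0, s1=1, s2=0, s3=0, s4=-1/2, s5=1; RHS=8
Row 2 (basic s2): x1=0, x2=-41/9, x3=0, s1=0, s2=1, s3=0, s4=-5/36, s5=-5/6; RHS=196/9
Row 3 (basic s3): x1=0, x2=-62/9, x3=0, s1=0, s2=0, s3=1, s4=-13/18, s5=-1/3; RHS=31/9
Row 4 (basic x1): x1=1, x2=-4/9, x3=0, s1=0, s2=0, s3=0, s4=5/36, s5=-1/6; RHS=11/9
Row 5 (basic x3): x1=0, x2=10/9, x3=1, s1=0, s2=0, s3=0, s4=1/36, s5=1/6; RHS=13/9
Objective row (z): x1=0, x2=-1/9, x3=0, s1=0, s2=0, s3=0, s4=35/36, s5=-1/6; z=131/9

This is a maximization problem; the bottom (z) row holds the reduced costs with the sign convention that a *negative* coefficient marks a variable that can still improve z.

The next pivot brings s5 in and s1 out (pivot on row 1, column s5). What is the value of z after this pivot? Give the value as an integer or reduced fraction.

Minimum ratio for s5: 8/1 = 8.
z changes by −(z-row coeff of s5)·ratio = −(-1/6)·8 = 4/3.
New z = 131/9 + (4/3) = 143/9.

143/9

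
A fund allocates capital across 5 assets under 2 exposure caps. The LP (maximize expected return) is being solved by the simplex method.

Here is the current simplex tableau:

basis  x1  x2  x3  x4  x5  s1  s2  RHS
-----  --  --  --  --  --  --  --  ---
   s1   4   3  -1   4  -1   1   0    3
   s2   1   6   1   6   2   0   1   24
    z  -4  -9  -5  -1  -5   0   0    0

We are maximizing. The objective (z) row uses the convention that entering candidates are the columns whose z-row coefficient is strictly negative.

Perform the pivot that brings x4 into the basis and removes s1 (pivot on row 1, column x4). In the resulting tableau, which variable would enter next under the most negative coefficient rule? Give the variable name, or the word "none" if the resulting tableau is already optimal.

x2

Pivot element 4. New z-row = old z-row − (-1)·(row 1/4).
Updated z-row coefficients: x1: -3, x2: -33/4, x3: -21/4, x4: 0, x5: -21/4, s1: 1/4, s2: 0.
The most negative is -33/4 in column x2, so x2 would enter next.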